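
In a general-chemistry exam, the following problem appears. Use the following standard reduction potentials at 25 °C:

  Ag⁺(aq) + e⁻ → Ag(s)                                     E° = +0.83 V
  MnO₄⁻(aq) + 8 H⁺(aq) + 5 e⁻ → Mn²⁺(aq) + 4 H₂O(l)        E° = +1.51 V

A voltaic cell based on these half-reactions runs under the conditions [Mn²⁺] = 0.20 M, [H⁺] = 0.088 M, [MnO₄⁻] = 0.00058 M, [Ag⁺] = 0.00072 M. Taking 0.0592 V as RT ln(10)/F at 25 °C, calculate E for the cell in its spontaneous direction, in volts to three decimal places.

+0.736 V

MnO₄⁻/Mn²⁺ is the cathode (higher E°), Ag⁺/Ag the anode: E°cell = +1.51 − (+0.83) = +0.68 V, n = 5.
Overall: MnO₄⁻(aq) + 8 H⁺(aq) + 5 Ag(s) → Mn²⁺(aq) + 4 H₂O(l) + 5 Ag⁺(aq)
Q = [Mn²⁺]·[Ag⁺]^5 / ([MnO₄⁻]·[H⁺]^8); log Q = -4.732.
E = E° − (0.0592/n) log Q = +0.68 − (0.0592/5)(-4.732) = +0.736 V.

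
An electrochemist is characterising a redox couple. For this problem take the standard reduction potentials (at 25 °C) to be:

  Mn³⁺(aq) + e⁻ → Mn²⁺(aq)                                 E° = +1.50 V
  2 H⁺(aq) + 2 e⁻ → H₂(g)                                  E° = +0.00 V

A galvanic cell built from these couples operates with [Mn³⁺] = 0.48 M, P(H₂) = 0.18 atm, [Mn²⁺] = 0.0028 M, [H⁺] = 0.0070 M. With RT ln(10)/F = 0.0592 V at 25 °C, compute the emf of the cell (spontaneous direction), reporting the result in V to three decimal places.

+1.738 V

Mn³⁺/Mn²⁺ is the cathode (higher E°), H⁺/H₂ the anode: E°cell = +1.50 − (+0.00) = +1.50 V, n = 2.
Overall: 2 Mn³⁺(aq) + H₂(g) → 2 Mn²⁺(aq) + 2 H⁺(aq)
Q = [Mn²⁺]^2·[H⁺]^2 / ([Mn³⁺]^2·P(H₂)); log Q = -8.033.
E = E° − (0.0592/n) log Q = +1.50 − (0.0592/2)(-8.033) = +1.738 V.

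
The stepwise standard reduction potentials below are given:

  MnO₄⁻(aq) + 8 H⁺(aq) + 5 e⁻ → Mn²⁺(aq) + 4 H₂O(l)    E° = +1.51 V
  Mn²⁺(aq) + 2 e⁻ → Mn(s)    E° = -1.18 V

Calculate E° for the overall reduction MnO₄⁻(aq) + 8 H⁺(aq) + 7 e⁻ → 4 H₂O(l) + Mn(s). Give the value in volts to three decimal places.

Adding the free-energy changes (−nFE°) of the two steps gives −n₃FE°₃ = −n₁FE°₁ − n₂FE°₂.
E°₃ = (5×+1.51 + 2×-1.18) / 7 = (+5.190) / 7 = +0.741 V.

+0.741 V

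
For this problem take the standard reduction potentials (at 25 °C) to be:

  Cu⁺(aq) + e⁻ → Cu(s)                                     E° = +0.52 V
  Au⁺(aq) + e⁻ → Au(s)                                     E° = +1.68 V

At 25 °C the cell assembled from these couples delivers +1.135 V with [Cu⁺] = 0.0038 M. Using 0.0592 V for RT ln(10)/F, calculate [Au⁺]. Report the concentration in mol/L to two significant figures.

Au⁺/Au is the cathode, Cu⁺/Cu the anode: E°cell = +1.16 V, n = 1.
Overall reaction: Au⁺(aq) + Cu(s) → Au(s) + Cu⁺(aq); Q = [Cu⁺]^1/[Au⁺]^1.
From E = E° − (0.0592/n) log Q: log Q = (E° − E)·n/0.0592 = (+1.16 − (+1.135))·1/0.0592 = 0.4223.
So 1·log[Au⁺] = 1·log(0.0038) − log Q = -2.4202 − (0.4223) = -2.8425; [Au⁺] = 10^(-2.8425) ≈ 0.0014 M.

0.0014 M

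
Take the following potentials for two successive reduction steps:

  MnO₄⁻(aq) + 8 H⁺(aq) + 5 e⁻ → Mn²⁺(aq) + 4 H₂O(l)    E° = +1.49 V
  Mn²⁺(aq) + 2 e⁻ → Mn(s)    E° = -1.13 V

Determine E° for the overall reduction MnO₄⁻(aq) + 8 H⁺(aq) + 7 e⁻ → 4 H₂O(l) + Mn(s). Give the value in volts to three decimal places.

Since ΔG° = −nFE° is additive over sequential reductions, n₃E°₃ = n₁E°₁ + n₂E°₂.
E°₃ = (5×+1.49 + 2×-1.13) / 7 = (+5.190) / 7 = +0.741 V.

+0.741 V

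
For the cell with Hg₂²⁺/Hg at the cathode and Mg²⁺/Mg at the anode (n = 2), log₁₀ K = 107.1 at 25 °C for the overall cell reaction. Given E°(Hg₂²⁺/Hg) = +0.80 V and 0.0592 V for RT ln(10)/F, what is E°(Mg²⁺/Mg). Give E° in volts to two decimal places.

E°cell = (0.0592/n)·log K = (0.0592/2)(107.1) = +3.170 V.
Since Hg₂²⁺/Hg is the cathode and Mg²⁺/Mg the anode, E°cell = E°(Hg₂²⁺/Hg) − E°(Mg²⁺/Mg).
So E°(Mg²⁺/Mg) = E°(Hg₂²⁺/Hg) − E°cell = (+0.80) − (+3.170) = -2.37 V.

-2.37 V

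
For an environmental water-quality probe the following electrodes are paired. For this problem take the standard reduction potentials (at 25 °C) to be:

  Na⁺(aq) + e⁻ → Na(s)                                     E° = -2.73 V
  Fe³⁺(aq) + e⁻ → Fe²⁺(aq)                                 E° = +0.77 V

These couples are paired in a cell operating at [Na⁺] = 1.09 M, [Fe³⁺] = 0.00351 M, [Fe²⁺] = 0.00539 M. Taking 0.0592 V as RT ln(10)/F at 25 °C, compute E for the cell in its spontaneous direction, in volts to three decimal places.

+3.487 V

Fe³⁺/Fe²⁺ is the cathode (higher E°), Na⁺/Na the anode: E°cell = +0.77 − (-2.73) = +3.50 V, n = 1.
Overall: Fe³⁺(aq) + Na(s) → Fe²⁺(aq) + Na⁺(aq)
Q = [Fe²⁺]·[Na⁺] / ([Fe³⁺]); log Q = 0.224.
E = E° − (0.0592/n) log Q = +3.50 − (0.0592/1)(0.224) = +3.487 V.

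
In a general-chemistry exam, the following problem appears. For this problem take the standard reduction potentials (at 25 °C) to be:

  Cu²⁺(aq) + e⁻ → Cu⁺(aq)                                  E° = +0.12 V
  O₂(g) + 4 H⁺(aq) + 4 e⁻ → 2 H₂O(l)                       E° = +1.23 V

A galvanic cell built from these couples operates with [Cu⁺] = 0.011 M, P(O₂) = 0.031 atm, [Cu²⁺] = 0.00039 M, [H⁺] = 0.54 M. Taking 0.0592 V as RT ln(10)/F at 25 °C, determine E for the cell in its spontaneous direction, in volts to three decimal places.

+1.158 V

O₂/H₂O is the cathode (higher E°), Cu²⁺/Cu⁺ the anode: E°cell = +1.23 − (+0.12) = +1.11 V, n = 4.
Overall: O₂(g) + 4 H⁺(aq) + 4 Cu⁺(aq) → 2 H₂O(l) + 4 Cu²⁺(aq)
Q = [Cu²⁺]^4 / (P(O₂)·[H⁺]^4·[Cu⁺]^4); log Q = -3.222.
E = E° − (0.0592/n) log Q = +1.11 − (0.0592/4)(-3.222) = +1.158 V.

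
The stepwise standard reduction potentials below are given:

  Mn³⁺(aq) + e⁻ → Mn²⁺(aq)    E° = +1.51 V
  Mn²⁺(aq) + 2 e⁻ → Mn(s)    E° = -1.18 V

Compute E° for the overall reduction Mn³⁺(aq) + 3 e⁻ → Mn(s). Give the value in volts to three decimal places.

Standard free energies of sequential steps add: ΔG°₃ = ΔG°₁ + ΔG°₂, so n₃E°₃ = n₁E°₁ + n₂E°₂.
E°₃ = (1×+1.51 + 2×-1.18) / 3 = (-0.850) / 3 = -0.283 V.
E° values themselves are not directly additive — weighting by electron count is essential.

-0.283 V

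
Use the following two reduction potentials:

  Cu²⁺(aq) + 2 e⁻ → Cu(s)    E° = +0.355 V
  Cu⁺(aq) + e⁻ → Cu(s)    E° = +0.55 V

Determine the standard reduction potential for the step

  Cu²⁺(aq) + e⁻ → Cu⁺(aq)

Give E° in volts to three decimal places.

Sequential free energies add, so n₃E°₃ = n₁E°₁ + n₂E°₂.
With n₃ = 2, and the known step contributing 1×(+0.55) V, the unknown satisfies 1·E° = 2×(+0.355) − 1×(+0.55) = +0.160.
E° = +0.160 / 1 = +0.160 V.

+0.160 V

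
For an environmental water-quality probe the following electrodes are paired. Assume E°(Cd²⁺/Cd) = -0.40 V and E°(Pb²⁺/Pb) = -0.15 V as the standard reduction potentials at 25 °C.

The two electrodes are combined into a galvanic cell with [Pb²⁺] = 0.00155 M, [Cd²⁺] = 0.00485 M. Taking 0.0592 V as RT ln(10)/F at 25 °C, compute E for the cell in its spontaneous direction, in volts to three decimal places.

+0.235 V

Pb²⁺/Pb is the cathode (higher E°), Cd²⁺/Cd the anode: E°cell = -0.15 − (-0.40) = +0.25 V, n = 2.
Overall: Pb²⁺(aq) + Cd(s) → Pb(s) + Cd²⁺(aq)
Q = [Cd²⁺] / ([Pb²⁺]); log Q = 0.495.
E = E° − (0.0592/n) log Q = +0.25 − (0.0592/2)(0.495) = +0.235 V.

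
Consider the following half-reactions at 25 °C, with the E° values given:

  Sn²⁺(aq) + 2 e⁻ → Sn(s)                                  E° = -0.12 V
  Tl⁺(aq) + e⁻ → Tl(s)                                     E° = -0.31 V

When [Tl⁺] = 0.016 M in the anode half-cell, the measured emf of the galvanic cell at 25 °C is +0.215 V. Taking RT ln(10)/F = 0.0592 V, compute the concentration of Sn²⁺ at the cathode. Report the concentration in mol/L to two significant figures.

Sn²⁺/Sn is the cathode, Tl⁺/Tl the anode: E°cell = +0.19 V, n = 2.
Overall reaction: Sn²⁺(aq) + 2 Tl(s) → Sn(s) + 2 Tl⁺(aq); Q = [Tl⁺]^2/[Sn²⁺]^1.
From E = E° − (0.0592/n) log Q: log Q = (E° − E)·n/0.0592 = (+0.19 − (+0.215))·2/0.0592 = -0.8446.
So 1·log[Sn²⁺] = 2·log(0.016) − log Q = -3.5918 − (-0.8446) = -2.7472; [Sn²⁺] = 10^(-2.7472) ≈ 0.0018 M.

0.0018 M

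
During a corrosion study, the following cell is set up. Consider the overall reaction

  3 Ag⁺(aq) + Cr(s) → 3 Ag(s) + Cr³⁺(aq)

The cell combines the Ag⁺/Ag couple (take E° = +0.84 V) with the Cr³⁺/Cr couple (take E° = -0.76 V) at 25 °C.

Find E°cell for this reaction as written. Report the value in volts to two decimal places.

The Ag⁺/Ag couple has the higher reduction potential, so it is the cathode; Cr³⁺/Cr is oxidised at the anode.
E°cell = E°(cathode) − E°(anode) = (+0.84) − (-0.76) = +1.60 V.

+1.60 V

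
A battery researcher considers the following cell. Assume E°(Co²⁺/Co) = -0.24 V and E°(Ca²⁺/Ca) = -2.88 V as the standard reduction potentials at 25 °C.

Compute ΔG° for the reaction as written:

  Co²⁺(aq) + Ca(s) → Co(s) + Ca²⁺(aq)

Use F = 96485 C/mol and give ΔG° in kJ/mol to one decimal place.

-509.4 kJ/mol

As written, Co²⁺/Co is reduced (cathode) and Ca²⁺/Ca is oxidised (anode), so E°cell = (-0.24) − (-2.88) = +2.64 V.
Balancing electrons gives n = 2.
ΔG° = −nFE° = −(2)(96485)(+2.64) = -509,441 J = -509.4 kJ/mol.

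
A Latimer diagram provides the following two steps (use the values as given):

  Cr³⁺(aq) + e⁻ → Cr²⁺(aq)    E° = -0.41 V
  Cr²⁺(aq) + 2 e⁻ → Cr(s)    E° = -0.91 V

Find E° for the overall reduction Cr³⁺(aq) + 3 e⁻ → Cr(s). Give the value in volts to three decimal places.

-0.743 V

Since ΔG° = −nFE° is additive over sequential reductions, n₃E°₃ = n₁E°₁ + n₂E°₂.
E°₃ = (1×-0.41 + 2×-0.91) / 3 = (-2.230) / 3 = -0.743 V.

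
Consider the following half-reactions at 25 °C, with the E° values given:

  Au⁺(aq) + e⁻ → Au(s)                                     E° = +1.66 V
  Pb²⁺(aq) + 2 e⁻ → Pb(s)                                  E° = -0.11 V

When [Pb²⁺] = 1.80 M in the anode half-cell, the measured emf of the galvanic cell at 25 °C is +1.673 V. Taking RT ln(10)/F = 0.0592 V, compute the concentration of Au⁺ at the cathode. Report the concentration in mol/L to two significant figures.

0.031 M

Au⁺/Au is the cathode, Pb²⁺/Pb the anode: E°cell = +1.77 V, n = 2.
Overall reaction: 2 Au⁺(aq) + Pb(s) → 2 Au(s) + Pb²⁺(aq); Q = [Pb²⁺]^1/[Au⁺]^2.
From E = E° − (0.0592/n) log Q: log Q = (E° − E)·n/0.0592 = (+1.77 − (+1.673))·2/0.0592 = 3.2770.
So 2·log[Au⁺] = 1·log(1.8) − log Q = 0.2553 − (3.2770) = -3.0217; log[Au⁺] = -3.0217 / 2 = -1.5109; [Au⁺] = 10^(-1.5109) ≈ 0.031 M.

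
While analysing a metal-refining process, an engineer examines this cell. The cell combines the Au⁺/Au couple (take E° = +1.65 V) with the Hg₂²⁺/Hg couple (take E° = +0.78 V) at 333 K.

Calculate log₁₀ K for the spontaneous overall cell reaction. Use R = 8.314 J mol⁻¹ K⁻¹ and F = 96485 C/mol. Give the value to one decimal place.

26.3

Cathode: Au⁺/Au; anode: Hg₂²⁺/Hg. E°cell = (+1.65) − (+0.78) = +0.87 V, with n = 2.
ΔG° = −nFE° = −RT ln K, so ln K = nFE°/(RT) = (2)(96485)(+0.87) / ((8.314)(333)) = 60.639.
log₁₀ K = 60.639 / ln 10 = 26.3.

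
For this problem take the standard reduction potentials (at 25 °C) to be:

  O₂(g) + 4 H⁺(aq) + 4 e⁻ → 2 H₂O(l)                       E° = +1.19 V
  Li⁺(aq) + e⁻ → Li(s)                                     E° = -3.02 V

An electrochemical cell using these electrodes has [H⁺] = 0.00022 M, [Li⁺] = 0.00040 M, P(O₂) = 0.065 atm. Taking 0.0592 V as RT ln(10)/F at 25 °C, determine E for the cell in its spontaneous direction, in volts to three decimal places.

+4.177 V

O₂/H₂O is the cathode (higher E°), Li⁺/Li the anode: E°cell = +1.19 − (-3.02) = +4.21 V, n = 4.
Overall: O₂(g) + 4 H⁺(aq) + 4 Li(s) → 2 H₂O(l) + 4 Li⁺(aq)
Q = [Li⁺]^4 / (P(O₂)·[H⁺]^4); log Q = 2.226.
E = E° − (0.0592/n) log Q = +4.21 − (0.0592/4)(2.226) = +4.177 V.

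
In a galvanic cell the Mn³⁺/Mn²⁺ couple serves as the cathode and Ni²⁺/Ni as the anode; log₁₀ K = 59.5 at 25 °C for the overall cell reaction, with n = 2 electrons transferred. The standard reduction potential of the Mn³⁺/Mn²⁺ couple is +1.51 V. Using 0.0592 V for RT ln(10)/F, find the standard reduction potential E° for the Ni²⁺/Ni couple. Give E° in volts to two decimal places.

-0.25 V

E°cell = (0.0592/n)·log K = (0.0592/2)(59.5) = +1.761 V.
Since Mn³⁺/Mn²⁺ is the cathode and Ni²⁺/Ni the anode, E°cell = E°(Mn³⁺/Mn²⁺) − E°(Ni²⁺/Ni).
So E°(Ni²⁺/Ni) = E°(Mn³⁺/Mn²⁺) − E°cell = (+1.51) − (+1.761) = -0.25 V.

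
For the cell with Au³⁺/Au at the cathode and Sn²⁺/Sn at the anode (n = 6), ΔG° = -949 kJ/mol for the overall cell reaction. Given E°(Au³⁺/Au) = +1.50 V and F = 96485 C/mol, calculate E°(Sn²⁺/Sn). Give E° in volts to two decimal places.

-0.14 V

E°cell = −ΔG°/(nF) = −(-949×10³)/((6)(96485)) = +1.639 V.
Since Au³⁺/Au is the cathode and Sn²⁺/Sn the anode, E°cell = E°(Au³⁺/Au) − E°(Sn²⁺/Sn).
So E°(Sn²⁺/Sn) = E°(Au³⁺/Au) − E°cell = (+1.50) − (+1.639) = -0.14 V.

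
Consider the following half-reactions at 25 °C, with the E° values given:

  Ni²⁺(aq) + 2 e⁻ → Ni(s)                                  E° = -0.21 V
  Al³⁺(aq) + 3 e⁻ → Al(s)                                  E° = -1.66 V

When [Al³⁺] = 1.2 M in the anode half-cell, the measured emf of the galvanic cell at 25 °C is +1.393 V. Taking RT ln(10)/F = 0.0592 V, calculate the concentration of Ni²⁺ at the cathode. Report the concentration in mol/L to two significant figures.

0.013 M

Ni²⁺/Ni is the cathode, Al³⁺/Al the anode: E°cell = +1.45 V, n = 6.
Overall reaction: 3 Ni²⁺(aq) + 2 Al(s) → 3 Ni(s) + 2 Al³⁺(aq); Q = [Al³⁺]^2/[Ni²⁺]^3.
From E = E° − (0.0592/n) log Q: log Q = (E° − E)·n/0.0592 = (+1.45 − (+1.393))·6/0.0592 = 5.7770.
So 3·log[Ni²⁺] = 2·log(1.2) − log Q = 0.1584 − (5.7770) = -5.6186; log[Ni²⁺] = -5.6186 / 3 = -1.8729; [Ni²⁺] = 10^(-1.8729) ≈ 0.013 M.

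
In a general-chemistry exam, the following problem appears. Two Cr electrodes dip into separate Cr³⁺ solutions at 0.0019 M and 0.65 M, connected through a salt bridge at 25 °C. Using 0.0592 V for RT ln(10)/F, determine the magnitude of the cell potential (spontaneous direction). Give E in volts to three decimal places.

+0.050 V

For a concentration cell E°cell = 0. The 0.65 M side is the cathode (reduction is favoured where [Cr³⁺] is higher).
With n = 3, E = −(0.0592/3) log([Cr³⁺]ₐₙ/[Cr³⁺]꜀ₐₜ) = −(0.0592/3) log(0.0019/0.65) = −(0.0592/3)(-2.534) = +0.050 V.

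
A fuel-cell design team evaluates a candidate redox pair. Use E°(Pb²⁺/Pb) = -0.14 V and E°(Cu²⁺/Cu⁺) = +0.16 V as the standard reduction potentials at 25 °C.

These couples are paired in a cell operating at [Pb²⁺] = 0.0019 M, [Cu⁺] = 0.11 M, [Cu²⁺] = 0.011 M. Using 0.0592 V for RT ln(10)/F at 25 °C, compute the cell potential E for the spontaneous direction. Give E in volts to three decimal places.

Cu²⁺/Cu⁺ is the cathode (higher E°), Pb²⁺/Pb the anode: E°cell = +0.16 − (-0.14) = +0.30 V, n = 2.
Overall: 2 Cu²⁺(aq) + Pb(s) → 2 Cu⁺(aq) + Pb²⁺(aq)
Q = [Cu⁺]^2·[Pb²⁺] / ([Cu²⁺]^2); log Q = -0.721.
E = E° − (0.0592/n) log Q = +0.30 − (0.0592/2)(-0.721) = +0.321 V.

+0.321 V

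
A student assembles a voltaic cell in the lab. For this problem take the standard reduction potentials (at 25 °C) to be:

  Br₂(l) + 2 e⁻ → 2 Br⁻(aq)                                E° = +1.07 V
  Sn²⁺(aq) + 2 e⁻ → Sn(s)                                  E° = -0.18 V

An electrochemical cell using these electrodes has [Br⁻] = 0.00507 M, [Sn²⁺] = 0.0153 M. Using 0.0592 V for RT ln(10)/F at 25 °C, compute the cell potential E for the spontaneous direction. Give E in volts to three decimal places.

+1.440 V

Br₂/Br⁻ is the cathode (higher E°), Sn²⁺/Sn the anode: E°cell = +1.07 − (-0.18) = +1.25 V, n = 2.
Overall: Br₂(l) + Sn(s) → 2 Br⁻(aq) + Sn²⁺(aq)
Q = [Br⁻]^2·[Sn²⁺]; log Q = -6.405.
E = E° − (0.0592/n) log Q = +1.25 − (0.0592/2)(-6.405) = +1.440 V.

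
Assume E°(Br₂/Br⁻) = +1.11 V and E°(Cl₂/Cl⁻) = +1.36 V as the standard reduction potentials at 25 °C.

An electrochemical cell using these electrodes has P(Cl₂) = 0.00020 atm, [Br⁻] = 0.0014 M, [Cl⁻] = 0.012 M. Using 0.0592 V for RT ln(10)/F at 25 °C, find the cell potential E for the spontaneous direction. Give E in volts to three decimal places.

Cl₂/Cl⁻ is the cathode (higher E°), Br₂/Br⁻ the anode: E°cell = +1.36 − (+1.11) = +0.25 V, n = 2.
Overall: Cl₂(g) + 2 Br⁻(aq) → 2 Cl⁻(aq) + Br₂(l)
Q = [Cl⁻]^2 / (P(Cl₂)·[Br⁻]^2); log Q = 5.565.
E = E° − (0.0592/n) log Q = +0.25 − (0.0592/2)(5.565) = +0.085 V.

+0.085 V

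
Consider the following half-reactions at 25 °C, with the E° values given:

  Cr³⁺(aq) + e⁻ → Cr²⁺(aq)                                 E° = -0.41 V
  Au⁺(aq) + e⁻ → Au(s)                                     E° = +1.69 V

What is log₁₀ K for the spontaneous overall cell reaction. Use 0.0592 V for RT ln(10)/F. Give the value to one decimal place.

Cathode: Au⁺/Au; anode: Cr³⁺/Cr²⁺. E°cell = +2.10 V, n = 1.
log K = nE°cell / 0.0592 = (1)(+2.10) / 0.0592 = 35.5.

35.5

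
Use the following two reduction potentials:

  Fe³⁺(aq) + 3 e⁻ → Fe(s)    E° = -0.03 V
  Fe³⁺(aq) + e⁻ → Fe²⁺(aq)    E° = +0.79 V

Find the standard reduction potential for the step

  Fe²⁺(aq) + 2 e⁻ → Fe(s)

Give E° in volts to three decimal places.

Sequential free energies add, so n₃E°₃ = n₁E°₁ + n₂E°₂.
With n₃ = 3, and the known step contributing 1×(+0.79) V, the unknown satisfies 2·E° = 3×(-0.03) − 1×(+0.79) = -0.880.
E° = -0.880 / 2 = -0.440 V.

-0.440 V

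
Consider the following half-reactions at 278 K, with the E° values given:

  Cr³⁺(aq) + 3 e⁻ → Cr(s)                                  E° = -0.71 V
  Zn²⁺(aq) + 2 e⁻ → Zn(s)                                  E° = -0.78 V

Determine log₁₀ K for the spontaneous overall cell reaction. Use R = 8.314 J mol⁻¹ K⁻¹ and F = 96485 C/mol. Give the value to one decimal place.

7.6

Cathode: Cr³⁺/Cr; anode: Zn²⁺/Zn. E°cell = (-0.71) − (-0.78) = +0.07 V, with n = 6.
ΔG° = −nFE° = −RT ln K, so ln K = nFE°/(RT) = (6)(96485)(+0.07) / ((8.314)(278)) = 17.533.
log₁₀ K = 17.533 / ln 10 = 7.6.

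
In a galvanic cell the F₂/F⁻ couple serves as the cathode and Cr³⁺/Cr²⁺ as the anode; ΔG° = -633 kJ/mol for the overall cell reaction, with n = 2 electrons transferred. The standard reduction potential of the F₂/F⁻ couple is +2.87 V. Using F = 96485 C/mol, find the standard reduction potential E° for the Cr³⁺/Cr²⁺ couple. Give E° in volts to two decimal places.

-0.41 V

E°cell = −ΔG°/(nF) = −(-633×10³)/((2)(96485)) = +3.280 V.
Since F₂/F⁻ is the cathode and Cr³⁺/Cr²⁺ the anode, E°cell = E°(F₂/F⁻) − E°(Cr³⁺/Cr²⁺).
So E°(Cr³⁺/Cr²⁺) = E°(F₂/F⁻) − E°cell = (+2.87) − (+3.280) = -0.41 V.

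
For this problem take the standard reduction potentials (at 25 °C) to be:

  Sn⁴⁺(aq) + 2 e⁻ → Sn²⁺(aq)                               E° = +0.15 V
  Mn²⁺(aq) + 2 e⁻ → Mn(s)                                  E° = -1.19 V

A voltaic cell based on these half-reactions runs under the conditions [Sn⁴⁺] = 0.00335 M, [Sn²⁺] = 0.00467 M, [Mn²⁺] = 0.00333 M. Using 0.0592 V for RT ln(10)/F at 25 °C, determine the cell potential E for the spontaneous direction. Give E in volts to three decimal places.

Sn⁴⁺/Sn²⁺ is the cathode (higher E°), Mn²⁺/Mn the anode: E°cell = +0.15 − (-1.19) = +1.34 V, n = 2.
Overall: Sn⁴⁺(aq) + Mn(s) → Sn²⁺(aq) + Mn²⁺(aq)
Q = [Sn²⁺]·[Mn²⁺] / ([Sn⁴⁺]); log Q = -2.333.
E = E° − (0.0592/n) log Q = +1.34 − (0.0592/2)(-2.333) = +1.409 V.

+1.409 V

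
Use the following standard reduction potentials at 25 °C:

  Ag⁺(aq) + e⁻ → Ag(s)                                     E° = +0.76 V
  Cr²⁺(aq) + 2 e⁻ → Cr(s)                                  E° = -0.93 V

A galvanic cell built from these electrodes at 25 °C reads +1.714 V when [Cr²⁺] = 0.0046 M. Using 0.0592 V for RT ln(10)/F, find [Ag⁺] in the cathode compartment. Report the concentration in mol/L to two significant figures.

0.17 M

Ag⁺/Ag is the cathode, Cr²⁺/Cr the anode: E°cell = +1.69 V, n = 2.
Overall reaction: 2 Ag⁺(aq) + Cr(s) → 2 Ag(s) + Cr²⁺(aq); Q = [Cr²⁺]^1/[Ag⁺]^2.
From E = E° − (0.0592/n) log Q: log Q = (E° − E)·n/0.0592 = (+1.69 − (+1.714))·2/0.0592 = -0.8108.
So 2·log[Ag⁺] = 1·log(0.0046) − log Q = -2.3372 − (-0.8108) = -1.5264; log[Ag⁺] = -1.5264 / 2 = -0.7632; [Ag⁺] = 10^(-0.7632) ≈ 0.17 M.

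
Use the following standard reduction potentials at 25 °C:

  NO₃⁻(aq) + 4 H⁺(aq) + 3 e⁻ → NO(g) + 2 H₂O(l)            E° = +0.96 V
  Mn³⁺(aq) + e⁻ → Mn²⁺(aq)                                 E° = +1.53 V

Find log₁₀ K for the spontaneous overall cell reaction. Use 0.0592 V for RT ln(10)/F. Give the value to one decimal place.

Cathode: Mn³⁺/Mn²⁺; anode: NO₃⁻/NO. E°cell = +0.57 V, n = 3.
log K = nE°cell / 0.0592 = (3)(+0.57) / 0.0592 = 28.9.

28.9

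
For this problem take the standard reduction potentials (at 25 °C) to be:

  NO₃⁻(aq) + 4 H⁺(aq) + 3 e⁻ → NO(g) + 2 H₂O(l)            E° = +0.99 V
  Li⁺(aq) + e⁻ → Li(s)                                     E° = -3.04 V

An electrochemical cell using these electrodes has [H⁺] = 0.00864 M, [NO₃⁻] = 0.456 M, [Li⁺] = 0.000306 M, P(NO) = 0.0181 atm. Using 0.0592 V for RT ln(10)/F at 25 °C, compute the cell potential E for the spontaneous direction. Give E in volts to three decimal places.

NO₃⁻/NO is the cathode (higher E°), Li⁺/Li the anode: E°cell = +0.99 − (-3.04) = +4.03 V, n = 3.
Overall: NO₃⁻(aq) + 4 H⁺(aq) + 3 Li(s) → NO(g) + 2 H₂O(l) + 3 Li⁺(aq)
Q = P(NO)·[Li⁺]^3 / ([NO₃⁻]·[H⁺]^4); log Q = -3.690.
E = E° − (0.0592/n) log Q = +4.03 − (0.0592/3)(-3.690) = +4.103 V.

+4.103 V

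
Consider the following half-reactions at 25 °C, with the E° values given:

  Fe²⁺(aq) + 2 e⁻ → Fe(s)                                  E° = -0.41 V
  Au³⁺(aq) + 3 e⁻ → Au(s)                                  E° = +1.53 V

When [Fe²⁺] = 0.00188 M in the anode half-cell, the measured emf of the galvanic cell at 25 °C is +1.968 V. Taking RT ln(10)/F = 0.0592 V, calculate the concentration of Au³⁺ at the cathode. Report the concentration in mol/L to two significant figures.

0.0021 M

Au³⁺/Au is the cathode, Fe²⁺/Fe the anode: E°cell = +1.94 V, n = 6.
Overall reaction: 2 Au³⁺(aq) + 3 Fe(s) → 2 Au(s) + 3 Fe²⁺(aq); Q = [Fe²⁺]^3/[Au³⁺]^2.
From E = E° − (0.0592/n) log Q: log Q = (E° − E)·n/0.0592 = (+1.94 − (+1.968))·6/0.0592 = -2.8378.
So 2·log[Au³⁺] = 3·log(0.00188) − log Q = -8.1775 − (-2.8378) = -5.3397; log[Au³⁺] = -5.3397 / 2 = -2.6698; [Au³⁺] = 10^(-2.6698) ≈ 0.0021 M.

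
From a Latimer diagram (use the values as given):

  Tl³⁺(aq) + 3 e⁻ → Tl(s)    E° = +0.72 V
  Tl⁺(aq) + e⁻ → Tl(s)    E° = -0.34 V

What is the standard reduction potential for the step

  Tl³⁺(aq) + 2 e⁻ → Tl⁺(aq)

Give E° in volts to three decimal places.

+1.250 V

Sequential free energies add, so n₃E°₃ = n₁E°₁ + n₂E°₂.
With n₃ = 3, and the known step contributing 1×(-0.34) V, the unknown satisfies 2·E° = 3×(+0.72) − 1×(-0.34) = +2.500.
E° = +2.500 / 2 = +1.250 V.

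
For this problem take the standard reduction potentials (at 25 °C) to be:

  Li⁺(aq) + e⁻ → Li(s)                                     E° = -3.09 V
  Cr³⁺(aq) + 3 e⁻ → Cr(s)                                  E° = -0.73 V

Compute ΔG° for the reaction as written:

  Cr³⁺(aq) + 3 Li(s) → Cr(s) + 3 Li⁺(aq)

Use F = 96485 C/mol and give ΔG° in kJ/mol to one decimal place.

As written, Cr³⁺/Cr is reduced (cathode) and Li⁺/Li is oxidised (anode), so E°cell = (-0.73) − (-3.09) = +2.36 V.
Balancing electrons gives n = 3.
ΔG° = −nFE° = −(3)(96485)(+2.36) = -683,114 J = -683.1 kJ/mol.

-683.1 kJ/mol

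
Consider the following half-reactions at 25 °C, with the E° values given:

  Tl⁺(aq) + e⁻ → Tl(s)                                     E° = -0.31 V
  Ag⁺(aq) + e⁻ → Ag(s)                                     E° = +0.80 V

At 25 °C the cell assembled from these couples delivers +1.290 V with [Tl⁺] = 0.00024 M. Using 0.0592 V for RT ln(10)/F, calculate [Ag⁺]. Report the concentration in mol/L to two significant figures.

Ag⁺/Ag is the cathode, Tl⁺/Tl the anode: E°cell = +1.11 V, n = 1.
Overall reaction: Ag⁺(aq) + Tl(s) → Ag(s) + Tl⁺(aq); Q = [Tl⁺]^1/[Ag⁺]^1.
From E = E° − (0.0592/n) log Q: log Q = (E° − E)·n/0.0592 = (+1.11 − (+1.290))·1/0.0592 = -3.0405.
So 1·log[Ag⁺] = 1·log(0.00024) − log Q = -3.6198 − (-3.0405) = -0.5793; [Ag⁺] = 10^(-0.5793) ≈ 0.26 M.

0.26 M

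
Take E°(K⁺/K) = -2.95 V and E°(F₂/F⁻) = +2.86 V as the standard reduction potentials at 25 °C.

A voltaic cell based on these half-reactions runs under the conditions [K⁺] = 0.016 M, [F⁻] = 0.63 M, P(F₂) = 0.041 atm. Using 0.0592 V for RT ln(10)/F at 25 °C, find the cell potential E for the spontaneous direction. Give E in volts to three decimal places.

F₂/F⁻ is the cathode (higher E°), K⁺/K the anode: E°cell = +2.86 − (-2.95) = +5.81 V, n = 2.
Overall: F₂(g) + 2 K(s) → 2 F⁻(aq) + 2 K⁺(aq)
Q = [F⁻]^2·[K⁺]^2 / (P(F₂)); log Q = -2.606.
E = E° − (0.0592/n) log Q = +5.81 − (0.0592/2)(-2.606) = +5.887 V.

+5.887 V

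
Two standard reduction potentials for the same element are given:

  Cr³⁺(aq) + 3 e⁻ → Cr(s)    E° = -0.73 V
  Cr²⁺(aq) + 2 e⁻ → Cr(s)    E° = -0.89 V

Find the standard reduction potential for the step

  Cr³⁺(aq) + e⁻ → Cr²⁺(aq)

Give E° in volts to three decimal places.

-0.410 V

Sequential free energies add, so n₃E°₃ = n₁E°₁ + n₂E°₂.
With n₃ = 3, and the known step contributing 2×(-0.89) V, the unknown satisfies 1·E° = 3×(-0.73) − 2×(-0.89) = -0.410.
E° = -0.410 / 1 = -0.410 V.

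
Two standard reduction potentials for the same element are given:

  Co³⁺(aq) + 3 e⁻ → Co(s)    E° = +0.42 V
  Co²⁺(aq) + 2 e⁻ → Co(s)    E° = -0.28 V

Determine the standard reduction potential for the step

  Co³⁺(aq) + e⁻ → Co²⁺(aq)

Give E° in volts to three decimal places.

Sequential free energies add, so n₃E°₃ = n₁E°₁ + n₂E°₂.
With n₃ = 3, and the known step contributing 2×(-0.28) V, the unknown satisfies 1·E° = 3×(+0.42) − 2×(-0.28) = +1.820.
E° = +1.820 / 1 = +1.820 V.

+1.820 V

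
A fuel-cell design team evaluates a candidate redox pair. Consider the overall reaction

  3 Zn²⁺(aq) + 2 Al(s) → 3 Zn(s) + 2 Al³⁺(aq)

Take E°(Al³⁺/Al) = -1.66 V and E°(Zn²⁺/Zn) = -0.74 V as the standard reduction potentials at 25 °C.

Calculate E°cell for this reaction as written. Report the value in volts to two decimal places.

The Zn²⁺/Zn couple has the higher reduction potential, so it is the cathode; Al³⁺/Al is oxidised at the anode.
E°cell = E°(cathode) − E°(anode) = (-0.74) − (-1.66) = +0.92 V.

+0.92 V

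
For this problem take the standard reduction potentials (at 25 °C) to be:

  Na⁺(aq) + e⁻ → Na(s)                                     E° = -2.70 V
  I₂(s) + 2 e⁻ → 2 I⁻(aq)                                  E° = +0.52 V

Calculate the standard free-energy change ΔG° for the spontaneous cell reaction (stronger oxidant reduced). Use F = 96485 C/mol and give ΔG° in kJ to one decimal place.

-621.4 kJ

I₂/I⁻ (E° = +0.52 V) is the cathode; Na⁺/Na (E° = -2.70 V) is the anode, so E°cell = +3.22 V.
Balancing electrons gives n = 2 (lcm of 2 and 1).
ΔG° = −nFE° = −(2)(96485)(+3.22) = -621,363 J = -621.4 kJ.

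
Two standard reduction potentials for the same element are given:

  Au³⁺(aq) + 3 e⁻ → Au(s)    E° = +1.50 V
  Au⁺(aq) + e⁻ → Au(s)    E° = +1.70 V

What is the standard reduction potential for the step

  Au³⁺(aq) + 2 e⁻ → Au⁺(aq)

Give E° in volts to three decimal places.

+1.400 V

Sequential free energies add, so n₃E°₃ = n₁E°₁ + n₂E°₂.
With n₃ = 3, and the known step contributing 1×(+1.70) V, the unknown satisfies 2·E° = 3×(+1.50) − 1×(+1.70) = +2.800.
E° = +2.800 / 2 = +1.400 V.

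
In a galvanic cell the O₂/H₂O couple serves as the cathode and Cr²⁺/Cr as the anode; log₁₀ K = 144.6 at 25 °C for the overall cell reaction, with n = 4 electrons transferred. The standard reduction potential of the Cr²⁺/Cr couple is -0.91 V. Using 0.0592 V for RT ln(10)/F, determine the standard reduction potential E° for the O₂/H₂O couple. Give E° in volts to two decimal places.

E°cell = (0.0592/n)·log K = (0.0592/4)(144.6) = +2.140 V.
Since O₂/H₂O is the cathode and Cr²⁺/Cr the anode, E°cell = E°(O₂/H₂O) − E°(Cr²⁺/Cr).
So E°(O₂/H₂O) = E°cell + E°(Cr²⁺/Cr) = +2.140 + (-0.91) = +1.23 V.

+1.23 V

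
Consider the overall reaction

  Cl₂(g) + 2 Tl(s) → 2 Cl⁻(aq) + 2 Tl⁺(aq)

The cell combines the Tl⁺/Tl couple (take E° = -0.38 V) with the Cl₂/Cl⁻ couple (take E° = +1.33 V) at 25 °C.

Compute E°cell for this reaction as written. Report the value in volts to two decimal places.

+1.71 V

The Cl₂/Cl⁻ couple has the higher reduction potential, so it is the cathode; Tl⁺/Tl is oxidised at the anode.
E°cell = E°(cathode) − E°(anode) = (+1.33) − (-0.38) = +1.71 V.
Since E°cell > 0, the reaction is spontaneous under standard conditions.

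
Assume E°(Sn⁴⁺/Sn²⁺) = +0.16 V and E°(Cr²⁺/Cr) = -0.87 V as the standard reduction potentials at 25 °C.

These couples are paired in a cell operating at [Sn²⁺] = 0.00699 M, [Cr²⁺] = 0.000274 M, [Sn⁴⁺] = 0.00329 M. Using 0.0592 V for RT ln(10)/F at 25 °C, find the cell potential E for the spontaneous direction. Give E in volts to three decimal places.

Sn⁴⁺/Sn²⁺ is the cathode (higher E°), Cr²⁺/Cr the anode: E°cell = +0.16 − (-0.87) = +1.03 V, n = 2.
Overall: Sn⁴⁺(aq) + Cr(s) → Sn²⁺(aq) + Cr²⁺(aq)
Q = [Sn²⁺]·[Cr²⁺] / ([Sn⁴⁺]); log Q = -3.235.
E = E° − (0.0592/n) log Q = +1.03 − (0.0592/2)(-3.235) = +1.126 V.

+1.126 V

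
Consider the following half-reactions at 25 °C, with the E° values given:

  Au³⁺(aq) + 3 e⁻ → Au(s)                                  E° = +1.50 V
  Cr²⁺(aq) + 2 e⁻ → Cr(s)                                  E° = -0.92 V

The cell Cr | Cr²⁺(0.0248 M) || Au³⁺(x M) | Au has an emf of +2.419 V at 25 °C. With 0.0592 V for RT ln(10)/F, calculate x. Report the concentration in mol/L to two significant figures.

Au³⁺/Au is the cathode, Cr²⁺/Cr the anode: E°cell = +2.42 V, n = 6.
Overall reaction: 2 Au³⁺(aq) + 3 Cr(s) → 2 Au(s) + 3 Cr²⁺(aq); Q = [Cr²⁺]^3/[Au³⁺]^2.
From E = E° − (0.0592/n) log Q: log Q = (E° − E)·n/0.0592 = (+2.42 − (+2.419))·6/0.0592 = 0.1014.
So 2·log[Au³⁺] = 3·log(0.0248) − log Q = -4.8166 − (0.1014) = -4.9180; log[Au³⁺] = -4.9180 / 2 = -2.4590; [Au³⁺] = 10^(-2.4590) ≈ 0.0035 M.

0.0035 M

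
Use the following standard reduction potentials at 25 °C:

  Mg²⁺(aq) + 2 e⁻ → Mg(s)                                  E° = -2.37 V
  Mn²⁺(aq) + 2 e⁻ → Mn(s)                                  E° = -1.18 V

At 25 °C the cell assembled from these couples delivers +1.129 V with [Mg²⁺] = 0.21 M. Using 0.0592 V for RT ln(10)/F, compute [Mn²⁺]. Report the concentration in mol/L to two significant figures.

Mn²⁺/Mn is the cathode, Mg²⁺/Mg the anode: E°cell = +1.19 V, n = 2.
Overall reaction: Mn²⁺(aq) + Mg(s) → Mn(s) + Mg²⁺(aq); Q = [Mg²⁺]^1/[Mn²⁺]^1.
From E = E° − (0.0592/n) log Q: log Q = (E° − E)·n/0.0592 = (+1.19 − (+1.129))·2/0.0592 = 2.0608.
So 1·log[Mn²⁺] = 1·log(0.21) − log Q = -0.6778 − (2.0608) = -2.7386; [Mn²⁺] = 10^(-2.7386) ≈ 0.0018 M.

0.0018 M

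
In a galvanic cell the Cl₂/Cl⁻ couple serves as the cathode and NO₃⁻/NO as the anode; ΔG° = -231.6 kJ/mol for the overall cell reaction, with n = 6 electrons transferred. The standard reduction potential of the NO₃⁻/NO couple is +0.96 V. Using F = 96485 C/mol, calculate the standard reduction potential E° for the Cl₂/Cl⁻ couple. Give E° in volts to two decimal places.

+1.36 V

E°cell = −ΔG°/(nF) = −(-231.6×10³)/((6)(96485)) = +0.400 V.
Since Cl₂/Cl⁻ is the cathode and NO₃⁻/NO the anode, E°cell = E°(Cl₂/Cl⁻) − E°(NO₃⁻/NO).
So E°(Cl₂/Cl⁻) = E°cell + E°(NO₃⁻/NO) = +0.400 + (+0.96) = +1.36 V.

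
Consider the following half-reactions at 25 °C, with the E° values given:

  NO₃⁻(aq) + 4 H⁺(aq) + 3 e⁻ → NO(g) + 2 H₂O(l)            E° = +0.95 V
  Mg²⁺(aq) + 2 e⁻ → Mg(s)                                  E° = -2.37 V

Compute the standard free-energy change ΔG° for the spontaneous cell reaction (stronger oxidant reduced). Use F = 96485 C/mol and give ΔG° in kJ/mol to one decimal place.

-1922.0 kJ/mol

NO₃⁻/NO (E° = +0.95 V) is the cathode; Mg²⁺/Mg (E° = -2.37 V) is the anode, so E°cell = +3.32 V.
Balancing electrons gives n = 6 (lcm of 3 and 2).
ΔG° = −nFE° = −(6)(96485)(+3.32) = -1,921,981 J = -1922.0 kJ/mol.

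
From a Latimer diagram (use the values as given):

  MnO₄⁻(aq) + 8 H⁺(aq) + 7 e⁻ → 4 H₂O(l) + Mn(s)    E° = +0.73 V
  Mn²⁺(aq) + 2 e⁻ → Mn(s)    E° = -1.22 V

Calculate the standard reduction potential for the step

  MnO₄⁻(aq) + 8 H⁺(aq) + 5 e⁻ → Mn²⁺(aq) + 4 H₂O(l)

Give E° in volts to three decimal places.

+1.510 V

Sequential free energies add, so n₃E°₃ = n₁E°₁ + n₂E°₂.
With n₃ = 7, and the known step contributing 2×(-1.22) V, the unknown satisfies 5·E° = 7×(+0.73) − 2×(-1.22) = +7.550.
E° = +7.550 / 5 = +1.510 V.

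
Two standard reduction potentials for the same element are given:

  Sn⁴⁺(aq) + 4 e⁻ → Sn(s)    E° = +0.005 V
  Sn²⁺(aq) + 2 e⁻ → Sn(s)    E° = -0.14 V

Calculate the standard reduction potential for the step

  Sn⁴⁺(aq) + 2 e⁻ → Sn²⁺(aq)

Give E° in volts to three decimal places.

+0.150 V

Sequential free energies add, so n₃E°₃ = n₁E°₁ + n₂E°₂.
With n₃ = 4, and the known step contributing 2×(-0.14) V, the unknown satisfies 2·E° = 4×(+0.005) − 2×(-0.14) = +0.300.
E° = +0.300 / 2 = +0.150 V.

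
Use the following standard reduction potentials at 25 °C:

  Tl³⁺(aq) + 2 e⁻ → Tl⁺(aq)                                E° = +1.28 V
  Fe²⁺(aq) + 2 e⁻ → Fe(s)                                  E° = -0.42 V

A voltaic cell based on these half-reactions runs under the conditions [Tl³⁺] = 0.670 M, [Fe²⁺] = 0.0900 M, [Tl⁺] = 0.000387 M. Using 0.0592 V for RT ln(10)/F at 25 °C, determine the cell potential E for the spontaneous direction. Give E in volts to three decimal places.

Tl³⁺/Tl⁺ is the cathode (higher E°), Fe²⁺/Fe the anode: E°cell = +1.28 − (-0.42) = +1.70 V, n = 2.
Overall: Tl³⁺(aq) + Fe(s) → Tl⁺(aq) + Fe²⁺(aq)
Q = [Tl⁺]·[Fe²⁺] / ([Tl³⁺]); log Q = -4.284.
E = E° − (0.0592/n) log Q = +1.70 − (0.0592/2)(-4.284) = +1.827 V.

+1.827 V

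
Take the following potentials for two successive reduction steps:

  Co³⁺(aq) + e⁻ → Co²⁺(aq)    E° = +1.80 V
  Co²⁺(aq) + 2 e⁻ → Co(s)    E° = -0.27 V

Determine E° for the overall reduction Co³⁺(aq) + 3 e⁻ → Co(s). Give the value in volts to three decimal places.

+0.420 V

Since ΔG° = −nFE° is additive over sequential reductions, n₃E°₃ = n₁E°₁ + n₂E°₂.
E°₃ = (1×+1.80 + 2×-0.27) / 3 = (+1.260) / 3 = +0.420 V.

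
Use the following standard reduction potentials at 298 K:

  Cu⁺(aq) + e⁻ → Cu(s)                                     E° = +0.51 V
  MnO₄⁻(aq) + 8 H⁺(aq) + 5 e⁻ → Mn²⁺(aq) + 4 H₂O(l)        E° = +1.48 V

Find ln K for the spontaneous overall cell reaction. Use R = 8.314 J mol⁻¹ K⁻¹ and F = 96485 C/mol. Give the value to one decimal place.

Cathode: MnO₄⁻/Mn²⁺; anode: Cu⁺/Cu. E°cell = (+1.48) − (+0.51) = +0.97 V, with n = 5.
ΔG° = −nFE° = −RT ln K, so ln K = nFE°/(RT) = (5)(96485)(+0.97) / ((8.314)(298)) = 188.875.

188.9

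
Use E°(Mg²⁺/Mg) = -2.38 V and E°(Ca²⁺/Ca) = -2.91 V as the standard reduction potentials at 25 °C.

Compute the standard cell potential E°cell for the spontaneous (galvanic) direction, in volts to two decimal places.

+0.53 V

The Mg²⁺/Mg couple has the higher reduction potential, so it is the cathode; Ca²⁺/Ca is oxidised at the anode.
E°cell = E°(cathode) − E°(anode) = (-2.38) − (-2.91) = +0.53 V.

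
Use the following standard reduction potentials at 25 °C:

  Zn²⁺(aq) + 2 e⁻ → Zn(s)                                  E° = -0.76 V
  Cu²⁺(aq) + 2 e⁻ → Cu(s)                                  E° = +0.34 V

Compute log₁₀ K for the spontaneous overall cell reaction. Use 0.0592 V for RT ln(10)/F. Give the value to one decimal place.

37.2

Cathode: Cu²⁺/Cu; anode: Zn²⁺/Zn. E°cell = +1.10 V, n = 2.
log K = nE°cell / 0.0592 = (2)(+1.10) / 0.0592 = 37.2.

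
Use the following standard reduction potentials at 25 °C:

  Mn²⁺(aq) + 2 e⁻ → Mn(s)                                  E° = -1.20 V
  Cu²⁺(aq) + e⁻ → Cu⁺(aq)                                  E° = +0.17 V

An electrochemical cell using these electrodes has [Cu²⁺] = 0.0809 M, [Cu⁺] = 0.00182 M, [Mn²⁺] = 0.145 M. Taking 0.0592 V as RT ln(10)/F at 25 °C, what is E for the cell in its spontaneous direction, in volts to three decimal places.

+1.492 V

Cu²⁺/Cu⁺ is the cathode (higher E°), Mn²⁺/Mn the anode: E°cell = +0.17 − (-1.20) = +1.37 V, n = 2.
Overall: 2 Cu²⁺(aq) + Mn(s) → 2 Cu⁺(aq) + Mn²⁺(aq)
Q = [Cu⁺]^2·[Mn²⁺] / ([Cu²⁺]^2); log Q = -4.134.
E = E° − (0.0592/n) log Q = +1.37 − (0.0592/2)(-4.134) = +1.492 V.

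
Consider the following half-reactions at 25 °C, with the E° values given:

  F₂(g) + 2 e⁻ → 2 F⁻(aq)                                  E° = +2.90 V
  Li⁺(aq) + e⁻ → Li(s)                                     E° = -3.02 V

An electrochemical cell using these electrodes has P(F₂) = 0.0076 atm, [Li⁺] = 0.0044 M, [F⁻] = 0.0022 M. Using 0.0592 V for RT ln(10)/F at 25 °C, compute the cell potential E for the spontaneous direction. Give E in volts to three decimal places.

F₂/F⁻ is the cathode (higher E°), Li⁺/Li the anode: E°cell = +2.90 − (-3.02) = +5.92 V, n = 2.
Overall: F₂(g) + 2 Li(s) → 2 F⁻(aq) + 2 Li⁺(aq)
Q = [F⁻]^2·[Li⁺]^2 / (P(F₂)); log Q = -7.909.
E = E° − (0.0592/n) log Q = +5.92 − (0.0592/2)(-7.909) = +6.154 V.

+6.154 V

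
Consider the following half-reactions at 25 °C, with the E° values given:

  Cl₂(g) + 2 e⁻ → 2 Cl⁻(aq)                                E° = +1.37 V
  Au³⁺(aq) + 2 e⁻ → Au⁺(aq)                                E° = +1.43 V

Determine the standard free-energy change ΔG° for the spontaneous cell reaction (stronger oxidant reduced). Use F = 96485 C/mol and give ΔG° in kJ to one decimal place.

Au³⁺/Au⁺ (E° = +1.43 V) is the cathode; Cl₂/Cl⁻ (E° = +1.37 V) is the anode, so E°cell = +0.06 V.
Balancing electrons gives n = 2 (lcm of 2 and 2).
ΔG° = −nFE° = −(2)(96485)(+0.06) = -11,578 J = -11.6 kJ.

-11.6 kJ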